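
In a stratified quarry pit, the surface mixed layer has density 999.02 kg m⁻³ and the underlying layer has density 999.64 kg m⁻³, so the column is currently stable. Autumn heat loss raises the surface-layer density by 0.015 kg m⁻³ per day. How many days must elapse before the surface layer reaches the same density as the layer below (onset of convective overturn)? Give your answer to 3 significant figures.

41.3 days

Density deficit of the surface layer: 999.64 − 999.02 = 0.62 kg m⁻³.
Required change = 0.62 / 0.015 = 41.3 days.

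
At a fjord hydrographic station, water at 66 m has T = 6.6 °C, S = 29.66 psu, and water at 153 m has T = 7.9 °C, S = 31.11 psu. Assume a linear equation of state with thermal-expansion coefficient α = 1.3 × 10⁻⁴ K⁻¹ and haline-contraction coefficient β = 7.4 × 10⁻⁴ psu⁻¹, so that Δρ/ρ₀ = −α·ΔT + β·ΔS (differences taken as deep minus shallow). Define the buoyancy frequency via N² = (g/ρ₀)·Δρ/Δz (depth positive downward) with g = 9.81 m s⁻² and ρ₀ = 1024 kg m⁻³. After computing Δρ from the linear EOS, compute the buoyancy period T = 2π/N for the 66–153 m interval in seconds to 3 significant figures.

622 s

ΔT = +1.3 K, ΔS = +1.45 psu (deep − shallow).
Δρ/ρ₀ = −αΔT + βΔS = -1.69 × 10⁻⁴ + 1.073 × 10⁻³ = 9.04 × 10⁻⁴, so Δρ ≈ 0.9257 kg m⁻³.
N² = (g/ρ₀)·Δρ/Δz = g·(Δρ/ρ₀)/Δz = 9.81 × 9.04 × 10⁻⁴ / 87 = 1.0193 × 10⁻⁴ s⁻².
N = √(1.0193 × 10⁻⁴) = 0.010096 rad s⁻¹ → T = 2π/N = 622.34 s ≈ 622 s.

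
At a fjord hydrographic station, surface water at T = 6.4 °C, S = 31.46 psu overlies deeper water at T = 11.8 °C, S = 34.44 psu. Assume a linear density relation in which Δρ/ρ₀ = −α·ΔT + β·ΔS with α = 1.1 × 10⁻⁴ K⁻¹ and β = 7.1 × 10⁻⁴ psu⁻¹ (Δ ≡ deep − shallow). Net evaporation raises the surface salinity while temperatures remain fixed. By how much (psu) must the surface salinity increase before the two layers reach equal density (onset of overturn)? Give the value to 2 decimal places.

Neutral buoyancy requires −α(T_deep − T_surf) + β(S_deep − S_surf′) = 0.
S_surf′ = S_deep − (α/β)·ΔT = 34.44 − (1.1 × 10⁻⁴/7.1 × 10⁻⁴)·(+5.4) = 33.6034 psu.
Increase required: 33.6034 − 31.46 = 2.1434 psu.

2.14 psu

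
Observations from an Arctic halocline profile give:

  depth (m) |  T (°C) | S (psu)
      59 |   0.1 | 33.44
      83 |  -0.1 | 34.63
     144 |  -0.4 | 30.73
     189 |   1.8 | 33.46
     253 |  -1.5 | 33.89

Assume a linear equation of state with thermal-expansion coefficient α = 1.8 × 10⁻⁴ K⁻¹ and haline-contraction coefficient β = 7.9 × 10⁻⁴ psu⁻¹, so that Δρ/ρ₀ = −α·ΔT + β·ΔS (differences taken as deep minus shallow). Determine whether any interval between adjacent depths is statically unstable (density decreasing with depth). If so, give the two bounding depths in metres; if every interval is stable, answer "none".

83–144 m

Evaluate Δρ/ρ₀ = −αΔT + βΔS across each adjacent pair:
  59–83 m: −αΔT+βΔS = −(1.8 × 10⁻⁴)(-0.2)+(7.9 × 10⁻⁴)(+1.19) = 9.8 × 10⁻⁴ → stable
  83–144 m: −αΔT+βΔS = −(1.8 × 10⁻⁴)(-0.3)+(7.9 × 10⁻⁴)(-3.90) = -3.0 × 10⁻³ → UNSTABLE
  144–189 m: −αΔT+βΔS = −(1.8 × 10⁻⁴)(+2.2)+(7.9 × 10⁻⁴)(+2.73) = 1.8 × 10⁻³ → stable
  189–253 m: −αΔT+βΔS = −(1.8 × 10⁻⁴)(-3.3)+(7.9 × 10⁻⁴)(+0.43) = 9.3 × 10⁻⁴ → stable
The 83–144 m interval has Δρ < 0: lighter water underlies denser water.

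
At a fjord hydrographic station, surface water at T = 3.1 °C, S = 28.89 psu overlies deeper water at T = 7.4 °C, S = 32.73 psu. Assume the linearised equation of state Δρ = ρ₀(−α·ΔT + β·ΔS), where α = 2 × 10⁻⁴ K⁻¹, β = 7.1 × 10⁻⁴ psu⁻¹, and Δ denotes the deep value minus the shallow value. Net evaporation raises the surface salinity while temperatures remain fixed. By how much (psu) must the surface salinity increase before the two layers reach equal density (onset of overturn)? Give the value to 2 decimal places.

2.63 psu

Neutral buoyancy requires −α(T_deep − T_surf) + β(S_deep − S_surf′) = 0.
S_surf′ = S_deep − (α/β)·ΔT = 32.73 − (2 × 10⁻⁴/7.1 × 10⁻⁴)·(+4.3) = 31.5187 psu.
Increase required: 31.5187 − 28.89 = 2.6287 psu.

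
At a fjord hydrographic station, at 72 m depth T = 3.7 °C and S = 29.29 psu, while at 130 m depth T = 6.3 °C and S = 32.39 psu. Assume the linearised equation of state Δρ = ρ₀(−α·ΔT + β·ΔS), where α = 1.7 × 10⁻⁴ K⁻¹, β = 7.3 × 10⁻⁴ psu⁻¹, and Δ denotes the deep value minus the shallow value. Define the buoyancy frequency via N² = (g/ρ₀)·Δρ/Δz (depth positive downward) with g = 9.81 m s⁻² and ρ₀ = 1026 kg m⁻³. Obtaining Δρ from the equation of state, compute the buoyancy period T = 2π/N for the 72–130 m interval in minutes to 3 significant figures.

ΔT = +2.6 K, ΔS = +3.10 psu (deep − shallow).
Δρ/ρ₀ = −αΔT + βΔS = -4.42 × 10⁻⁴ + 2.263 × 10⁻³ = 1.821 × 10⁻³, so Δρ ≈ 1.868 kg m⁻³.
N² = (g/ρ₀)·Δρ/Δz = g·(Δρ/ρ₀)/Δz = 9.81 × 1.821 × 10⁻³ / 58 = 3.0800 × 10⁻⁴ s⁻².
N = √(3.0800 × 10⁻⁴) = 0.017550 rad s⁻¹ → T = 2π/N = 358.02 s = 5.9670 min ≈ 5.97 min.

5.97 min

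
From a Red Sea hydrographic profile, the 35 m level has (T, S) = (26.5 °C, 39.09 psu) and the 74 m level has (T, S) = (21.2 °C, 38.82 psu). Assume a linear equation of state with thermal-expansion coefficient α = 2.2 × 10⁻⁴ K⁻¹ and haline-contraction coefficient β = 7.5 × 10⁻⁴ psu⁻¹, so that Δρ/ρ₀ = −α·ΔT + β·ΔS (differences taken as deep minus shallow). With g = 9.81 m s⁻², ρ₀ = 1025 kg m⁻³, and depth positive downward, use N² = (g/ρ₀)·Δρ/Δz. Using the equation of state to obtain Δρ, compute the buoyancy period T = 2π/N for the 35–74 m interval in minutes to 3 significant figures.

ΔT = -5.3 K, ΔS = -0.27 psu (deep − shallow).
Δρ/ρ₀ = −αΔT + βΔS = 1.166 × 10⁻³ − 2.025 × 10⁻⁴ = 9.635 × 10⁻⁴, so Δρ ≈ 0.9876 kg m⁻³.
N² = (g/ρ₀)·Δρ/Δz = g·(Δρ/ρ₀)/Δz = 9.81 × 9.635 × 10⁻⁴ / 39 = 2.4236 × 10⁻⁴ s⁻².
N = √(2.4236 × 10⁻⁴) = 0.015568 rad s⁻¹ → T = 2π/N = 403.60 s = 6.7267 min ≈ 6.73 min.

6.73 min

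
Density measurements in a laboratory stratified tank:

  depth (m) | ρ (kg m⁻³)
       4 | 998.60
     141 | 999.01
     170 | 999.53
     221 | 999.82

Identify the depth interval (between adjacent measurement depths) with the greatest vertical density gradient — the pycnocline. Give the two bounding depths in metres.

141–170 m

Compute the density gradient over each adjacent pair:
  4–141 m: Δρ/Δz = 0.41/137 = 3.0 × 10⁻³ kg m⁻⁴
  141–170 m: Δρ/Δz = 0.52/29 = 0.018 kg m⁻⁴
  170–221 m: Δρ/Δz = 0.29/51 = 5.7 × 10⁻³ kg m⁻⁴
The largest gradient is in the 141–170 m interval — the pycnocline.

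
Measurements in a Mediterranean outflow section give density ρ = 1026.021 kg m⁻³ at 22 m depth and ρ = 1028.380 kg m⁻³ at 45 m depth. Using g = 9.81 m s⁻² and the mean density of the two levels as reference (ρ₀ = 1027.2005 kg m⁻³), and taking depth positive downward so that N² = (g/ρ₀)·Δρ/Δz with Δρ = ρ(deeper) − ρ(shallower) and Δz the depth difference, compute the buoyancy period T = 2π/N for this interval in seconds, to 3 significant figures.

201 s

Δρ = 1028.380 − 1026.021 = 2.359 kg m⁻³ over Δz = 45 − 22 = 23 m.
N² = (9.81/1027.2005) × (2.359/23) = 9.7952 × 10⁻⁴ s⁻².
N = √(9.7952 × 10⁻⁴) = 0.031297 rad s⁻¹, so T = 2π/N = 200.76 s ≈ 201 s.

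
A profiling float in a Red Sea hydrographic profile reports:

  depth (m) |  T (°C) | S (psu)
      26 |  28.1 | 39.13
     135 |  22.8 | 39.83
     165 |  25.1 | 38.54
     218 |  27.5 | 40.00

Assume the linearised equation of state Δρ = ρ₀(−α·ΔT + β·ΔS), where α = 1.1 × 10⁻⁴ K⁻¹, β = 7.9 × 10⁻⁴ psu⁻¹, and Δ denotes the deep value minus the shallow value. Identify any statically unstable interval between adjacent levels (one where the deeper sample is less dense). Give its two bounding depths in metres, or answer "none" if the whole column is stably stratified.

135–165 m

Evaluate Δρ/ρ₀ = −αΔT + βΔS across each adjacent pair:
  26–135 m: −αΔT+βΔS = −(1.1 × 10⁻⁴)(-5.3)+(7.9 × 10⁻⁴)(+0.70) = 1.1 × 10⁻³ → stable
  135–165 m: −αΔT+βΔS = −(1.1 × 10⁻⁴)(+2.3)+(7.9 × 10⁻⁴)(-1.29) = -1.3 × 10⁻³ → UNSTABLE
  165–218 m: −αΔT+βΔS = −(1.1 × 10⁻⁴)(+2.4)+(7.9 × 10⁻⁴)(+1.46) = 8.9 × 10⁻⁴ → stable
The 135–165 m interval has Δρ < 0: lighter water underlies denser water.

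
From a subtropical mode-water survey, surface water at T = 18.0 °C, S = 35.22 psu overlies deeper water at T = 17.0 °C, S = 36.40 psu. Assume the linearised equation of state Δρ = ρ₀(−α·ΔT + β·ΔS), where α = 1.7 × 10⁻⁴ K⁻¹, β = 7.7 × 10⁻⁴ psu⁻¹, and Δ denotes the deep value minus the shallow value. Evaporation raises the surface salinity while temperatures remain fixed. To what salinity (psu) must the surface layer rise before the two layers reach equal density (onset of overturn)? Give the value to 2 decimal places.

Neutral buoyancy requires −α(T_deep − T_surf) + β(S_deep − S_surf′) = 0.
S_surf′ = S_deep − (α/β)·ΔT = 36.40 − (1.7 × 10⁻⁴/7.7 × 10⁻⁴)·(-1.0) = 36.6208 psu.
Increase required: 36.6208 − 35.22 = 1.4008 psu.

36.62 psu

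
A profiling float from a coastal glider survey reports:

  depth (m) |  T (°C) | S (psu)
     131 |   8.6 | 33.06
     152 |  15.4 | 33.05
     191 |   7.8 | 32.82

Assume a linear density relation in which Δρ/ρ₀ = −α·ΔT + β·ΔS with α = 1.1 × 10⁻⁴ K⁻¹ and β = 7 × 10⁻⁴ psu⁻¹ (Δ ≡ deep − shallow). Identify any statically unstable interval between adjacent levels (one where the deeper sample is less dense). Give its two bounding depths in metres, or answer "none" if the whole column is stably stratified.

Evaluate Δρ/ρ₀ = −αΔT + βΔS across each adjacent pair:
  131–152 m: −αΔT+βΔS = −(1.1 × 10⁻⁴)(+6.8)+(7 × 10⁻⁴)(-0.01) = -7.5 × 10⁻⁴ → UNSTABLE
  152–191 m: −αΔT+βΔS = −(1.1 × 10⁻⁴)(-7.6)+(7 × 10⁻⁴)(-0.23) = 6.7 × 10⁻⁴ → stable
The 131–152 m interval has Δρ < 0: lighter water underlies denser water.

131–152 m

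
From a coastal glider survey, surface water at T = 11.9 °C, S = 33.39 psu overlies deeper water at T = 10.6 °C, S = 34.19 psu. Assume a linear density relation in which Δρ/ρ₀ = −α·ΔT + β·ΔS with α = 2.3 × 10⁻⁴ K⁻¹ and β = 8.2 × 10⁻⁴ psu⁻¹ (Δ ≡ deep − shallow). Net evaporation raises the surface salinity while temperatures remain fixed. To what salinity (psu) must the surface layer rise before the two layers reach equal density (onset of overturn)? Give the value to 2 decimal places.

34.55 psu

Neutral buoyancy requires −α(T_deep − T_surf) + β(S_deep − S_surf′) = 0.
S_surf′ = S_deep − (α/β)·ΔT = 34.19 − (2.3 × 10⁻⁴/8.2 × 10⁻⁴)·(-1.3) = 34.5546 psu.
Increase required: 34.5546 − 33.39 = 1.1646 psu.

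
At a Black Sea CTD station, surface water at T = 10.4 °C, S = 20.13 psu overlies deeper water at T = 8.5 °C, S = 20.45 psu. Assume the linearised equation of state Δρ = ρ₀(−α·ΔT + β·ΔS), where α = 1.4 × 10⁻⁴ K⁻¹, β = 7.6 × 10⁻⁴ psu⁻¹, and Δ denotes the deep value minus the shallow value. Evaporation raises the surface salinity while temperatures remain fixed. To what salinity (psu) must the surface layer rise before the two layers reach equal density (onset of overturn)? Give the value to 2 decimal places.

Neutral buoyancy requires −α(T_deep − T_surf) + β(S_deep − S_surf′) = 0.
S_surf′ = S_deep − (α/β)·ΔT = 20.45 − (1.4 × 10⁻⁴/7.6 × 10⁻⁴)·(-1.9) = 20.8000 psu.
Increase required: 20.8000 − 20.13 = 0.6700 psu.

20.80 psu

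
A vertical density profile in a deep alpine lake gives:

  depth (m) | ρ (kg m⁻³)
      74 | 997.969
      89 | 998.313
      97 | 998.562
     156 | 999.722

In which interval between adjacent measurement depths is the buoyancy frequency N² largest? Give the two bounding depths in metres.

Compute the density gradient over each adjacent pair:
  74–89 m: Δρ/Δz = 0.344/15 = 0.023 kg m⁻⁴
  89–97 m: Δρ/Δz = 0.249/8 = 0.031 kg m⁻⁴
  97–156 m: Δρ/Δz = 1.160/59 = 0.020 kg m⁻⁴
The largest gradient is in the 89–97 m interval — the pycnocline.

89–97 m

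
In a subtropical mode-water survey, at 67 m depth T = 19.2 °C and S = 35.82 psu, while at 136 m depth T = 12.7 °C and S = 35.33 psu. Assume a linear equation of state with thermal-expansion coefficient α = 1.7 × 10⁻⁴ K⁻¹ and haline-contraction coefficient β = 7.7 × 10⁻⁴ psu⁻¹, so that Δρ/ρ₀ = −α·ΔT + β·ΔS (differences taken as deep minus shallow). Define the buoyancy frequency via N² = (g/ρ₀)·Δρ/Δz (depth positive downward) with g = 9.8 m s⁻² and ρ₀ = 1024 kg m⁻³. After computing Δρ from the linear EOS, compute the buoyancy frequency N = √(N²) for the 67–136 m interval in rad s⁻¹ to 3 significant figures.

0.0102 rad s⁻¹

ΔT = -6.5 K, ΔS = -0.49 psu (deep − shallow).
Δρ/ρ₀ = −αΔT + βΔS = 1.105 × 10⁻³ − 3.773 × 10⁻⁴ = 7.277 × 10⁻⁴, so Δρ ≈ 0.7452 kg m⁻³.
N² = (g/ρ₀)·Δρ/Δz = g·(Δρ/ρ₀)/Δz = 9.8 × 7.277 × 10⁻⁴ / 69 = 1.0335 × 10⁻⁴ s⁻².
N = √(1.0335 × 10⁻⁴) = 0.010166 rad s⁻¹ ≈ 0.0102 rad s⁻¹.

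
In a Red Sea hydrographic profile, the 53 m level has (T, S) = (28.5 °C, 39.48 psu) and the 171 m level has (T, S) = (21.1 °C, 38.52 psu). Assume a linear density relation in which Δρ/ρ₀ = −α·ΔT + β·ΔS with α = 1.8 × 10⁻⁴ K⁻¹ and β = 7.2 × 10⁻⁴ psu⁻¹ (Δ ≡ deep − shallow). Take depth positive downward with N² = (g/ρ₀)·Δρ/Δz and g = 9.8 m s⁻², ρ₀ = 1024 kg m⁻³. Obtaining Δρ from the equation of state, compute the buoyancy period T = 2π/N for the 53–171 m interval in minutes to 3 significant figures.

ΔT = -7.4 K, ΔS = -0.96 psu (deep − shallow).
Δρ/ρ₀ = −αΔT + βΔS = 1.332 × 10⁻³ − 6.912 × 10⁻⁴ = 6.408 × 10⁻⁴, so Δρ ≈ 0.6562 kg m⁻³.
N² = (g/ρ₀)·Δρ/Δz = g·(Δρ/ρ₀)/Δz = 9.8 × 6.408 × 10⁻⁴ / 118 = 5.3219 × 10⁻⁵ s⁻².
N = √(5.3219 × 10⁻⁵) = 7.2951 × 10⁻³ rad s⁻¹ → T = 2π/N = 861.29 s = 14.355 min ≈ 14.4 min.

14.4 min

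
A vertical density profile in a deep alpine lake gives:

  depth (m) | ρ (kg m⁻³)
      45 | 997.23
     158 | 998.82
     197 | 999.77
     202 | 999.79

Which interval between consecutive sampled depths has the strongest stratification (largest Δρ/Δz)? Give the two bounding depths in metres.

Compute the density gradient over each adjacent pair:
  45–158 m: Δρ/Δz = 1.59/113 = 0.014 kg m⁻⁴
  158–197 m: Δρ/Δz = 0.95/39 = 0.024 kg m⁻⁴
  197–202 m: Δρ/Δz = 0.02/5 = 4.0 × 10⁻³ kg m⁻⁴
The largest gradient is in the 158–197 m interval — the pycnocline.

158–197 m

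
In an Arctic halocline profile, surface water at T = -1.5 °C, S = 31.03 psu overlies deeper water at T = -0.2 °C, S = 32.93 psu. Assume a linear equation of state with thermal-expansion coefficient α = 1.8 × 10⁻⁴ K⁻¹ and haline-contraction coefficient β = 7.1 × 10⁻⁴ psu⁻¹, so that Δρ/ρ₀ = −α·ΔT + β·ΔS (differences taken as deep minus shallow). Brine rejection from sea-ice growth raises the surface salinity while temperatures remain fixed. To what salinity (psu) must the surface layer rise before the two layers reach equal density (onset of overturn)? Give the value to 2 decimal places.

32.60 psu

Neutral buoyancy requires −α(T_deep − T_surf) + β(S_deep − S_surf′) = 0.
S_surf′ = S_deep − (α/β)·ΔT = 32.93 − (1.8 × 10⁻⁴/7.1 × 10⁻⁴)·(+1.3) = 32.6004 psu.
Increase required: 32.6004 − 31.03 = 1.5704 psu.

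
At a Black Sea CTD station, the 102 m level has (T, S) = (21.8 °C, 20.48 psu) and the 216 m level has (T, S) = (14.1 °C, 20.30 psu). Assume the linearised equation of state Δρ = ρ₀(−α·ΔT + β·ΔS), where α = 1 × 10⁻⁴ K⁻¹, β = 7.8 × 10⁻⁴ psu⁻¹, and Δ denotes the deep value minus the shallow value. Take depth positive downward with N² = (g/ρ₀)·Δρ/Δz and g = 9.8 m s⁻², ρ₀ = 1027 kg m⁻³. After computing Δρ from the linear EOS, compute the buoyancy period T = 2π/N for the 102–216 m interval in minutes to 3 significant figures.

14.2 min

ΔT = -7.7 K, ΔS = -0.18 psu (deep − shallow).
Δρ/ρ₀ = −αΔT + βΔS = 7.70 × 10⁻⁴ − 1.404 × 10⁻⁴ = 6.296 × 10⁻⁴, so Δρ ≈ 0.6466 kg m⁻³.
N² = (g/ρ₀)·Δρ/Δz = g·(Δρ/ρ₀)/Δz = 9.8 × 6.296 × 10⁻⁴ / 114 = 5.4124 × 10⁻⁵ s⁻².
N = √(5.4124 × 10⁻⁵) = 7.3569 × 10⁻³ rad s⁻¹ → T = 2π/N = 854.05 s = 14.234 min ≈ 14.2 min.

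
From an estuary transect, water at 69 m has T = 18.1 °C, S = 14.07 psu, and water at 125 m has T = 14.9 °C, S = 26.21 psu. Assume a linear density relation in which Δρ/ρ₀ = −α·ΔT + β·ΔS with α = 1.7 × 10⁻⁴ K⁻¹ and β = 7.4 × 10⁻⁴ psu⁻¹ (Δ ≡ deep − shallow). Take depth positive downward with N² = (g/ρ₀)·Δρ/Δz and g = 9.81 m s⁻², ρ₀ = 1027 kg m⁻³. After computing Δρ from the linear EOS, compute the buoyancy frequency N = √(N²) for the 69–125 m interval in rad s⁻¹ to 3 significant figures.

0.0409 rad s⁻¹

ΔT = -3.2 K, ΔS = +12.14 psu (deep − shallow).
Δρ/ρ₀ = −αΔT + βΔS = 5.44 × 10⁻⁴ + 8.9836 × 10⁻³ = 9.5276 × 10⁻³, so Δρ ≈ 9.785 kg m⁻³.
N² = (g/ρ₀)·Δρ/Δz = g·(Δρ/ρ₀)/Δz = 9.81 × 9.5276 × 10⁻³ / 56 = 1.6690 × 10⁻³ s⁻².
N = √(1.6690 × 10⁻³) = 0.040853 rad s⁻¹ ≈ 0.0409 rad s⁻¹.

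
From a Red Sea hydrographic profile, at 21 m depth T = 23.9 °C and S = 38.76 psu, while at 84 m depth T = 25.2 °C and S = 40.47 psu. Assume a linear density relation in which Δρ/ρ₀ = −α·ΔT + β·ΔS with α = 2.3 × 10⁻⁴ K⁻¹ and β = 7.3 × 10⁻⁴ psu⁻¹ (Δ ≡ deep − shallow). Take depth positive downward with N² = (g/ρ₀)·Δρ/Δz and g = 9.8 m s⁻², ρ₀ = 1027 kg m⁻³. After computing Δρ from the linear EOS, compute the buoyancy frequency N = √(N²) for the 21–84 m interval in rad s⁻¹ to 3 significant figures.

0.0122 rad s⁻¹

ΔT = +1.3 K, ΔS = +1.71 psu (deep − shallow).
Δρ/ρ₀ = −αΔT + βΔS = -2.99 × 10⁻⁴ + 1.2483 × 10⁻³ = 9.493 × 10⁻⁴, so Δρ ≈ 0.9749 kg m⁻³.
N² = (g/ρ₀)·Δρ/Δz = g·(Δρ/ρ₀)/Δz = 9.8 × 9.493 × 10⁻⁴ / 63 = 1.4767 × 10⁻⁴ s⁻².
N = √(1.4767 × 10⁻⁴) = 0.012152 rad s⁻¹ ≈ 0.0122 rad s⁻¹.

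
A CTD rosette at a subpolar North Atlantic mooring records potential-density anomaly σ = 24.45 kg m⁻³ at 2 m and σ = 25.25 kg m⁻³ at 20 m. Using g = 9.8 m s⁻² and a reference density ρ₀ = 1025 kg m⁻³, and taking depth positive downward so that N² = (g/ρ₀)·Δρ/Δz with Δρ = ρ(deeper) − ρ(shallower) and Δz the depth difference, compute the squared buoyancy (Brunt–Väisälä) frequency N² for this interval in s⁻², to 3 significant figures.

4.25 × 10⁻⁴ s⁻²

Δρ = 1025.25 − 1024.45 = 0.80 kg m⁻³ over Δz = 20 − 2 = 18 m.
N² = (9.8/1025) × (0.80/18) = 4.2493 × 10⁻⁴ s⁻² ≈ 4.25 × 10⁻⁴ s⁻².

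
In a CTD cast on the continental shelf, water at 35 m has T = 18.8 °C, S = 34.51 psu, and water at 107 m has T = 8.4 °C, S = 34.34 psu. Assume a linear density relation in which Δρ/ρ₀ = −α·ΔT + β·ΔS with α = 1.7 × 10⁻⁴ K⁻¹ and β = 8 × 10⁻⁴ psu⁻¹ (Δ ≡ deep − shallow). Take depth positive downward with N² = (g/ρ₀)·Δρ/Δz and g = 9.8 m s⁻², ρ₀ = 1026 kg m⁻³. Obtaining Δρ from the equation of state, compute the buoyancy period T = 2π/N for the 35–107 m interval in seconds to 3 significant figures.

ΔT = -10.4 K, ΔS = -0.17 psu (deep − shallow).
Δρ/ρ₀ = −αΔT + βΔS = 1.768 × 10⁻³ − 1.36 × 10⁻⁴ = 1.632 × 10⁻³, so Δρ ≈ 1.674 kg m⁻³.
N² = (g/ρ₀)·Δρ/Δz = g·(Δρ/ρ₀)/Δz = 9.8 × 1.632 × 10⁻³ / 72 = 2.2213 × 10⁻⁴ s⁻².
N = √(2.2213 × 10⁻⁴) = 0.014904 rad s⁻¹ → T = 2π/N = 421.58 s ≈ 422 s.

422 s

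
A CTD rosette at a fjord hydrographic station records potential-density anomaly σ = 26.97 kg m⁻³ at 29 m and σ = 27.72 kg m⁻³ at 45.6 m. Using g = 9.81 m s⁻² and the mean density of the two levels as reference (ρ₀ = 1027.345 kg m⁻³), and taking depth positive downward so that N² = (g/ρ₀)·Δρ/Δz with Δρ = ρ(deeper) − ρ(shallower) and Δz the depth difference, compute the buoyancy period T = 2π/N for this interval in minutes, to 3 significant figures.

5.04 min

Δρ = 1027.72 − 1026.97 = 0.75 kg m⁻³ over Δz = 45.6 − 29 = 16.6 m.
N² = (9.81/1027.345) × (0.75/16.6) = 4.3143 × 10⁻⁴ s⁻².
N = √(4.3143 × 10⁻⁴) = 0.020771 rad s⁻¹, so T = 2π/N = 302.50 s = 5.0417 min ≈ 5.04 min.
Since Δρ > 0 the layer is stably stratified.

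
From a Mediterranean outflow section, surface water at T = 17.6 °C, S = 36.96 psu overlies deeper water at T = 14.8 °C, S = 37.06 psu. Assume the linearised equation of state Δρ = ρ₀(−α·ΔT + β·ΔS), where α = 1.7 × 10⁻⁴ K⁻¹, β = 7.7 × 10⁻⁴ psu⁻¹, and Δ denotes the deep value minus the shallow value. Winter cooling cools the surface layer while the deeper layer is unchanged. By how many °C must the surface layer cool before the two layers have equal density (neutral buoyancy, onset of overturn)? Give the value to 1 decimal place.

3.3 °C

Neutral buoyancy requires Δρ = 0, i.e. −α(T_deep − T_surf′) + β(S_deep − S_surf) = 0.
T_surf′ = T_deep − (β/α)·ΔS = 14.8 − (7.7 × 10⁻⁴/1.7 × 10⁻⁴)·(+0.10) = 14.347 °C.
Cooling required: 17.6 − (14.347) = 3.253 °C.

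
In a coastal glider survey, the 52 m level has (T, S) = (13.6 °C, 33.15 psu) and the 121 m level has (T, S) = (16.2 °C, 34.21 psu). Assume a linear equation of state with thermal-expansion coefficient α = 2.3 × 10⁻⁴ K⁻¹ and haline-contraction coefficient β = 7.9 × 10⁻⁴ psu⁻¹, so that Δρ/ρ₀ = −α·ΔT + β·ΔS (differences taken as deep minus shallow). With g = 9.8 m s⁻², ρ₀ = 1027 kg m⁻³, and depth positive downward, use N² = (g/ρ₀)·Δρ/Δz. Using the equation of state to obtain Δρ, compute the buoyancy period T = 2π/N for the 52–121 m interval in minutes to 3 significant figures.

ΔT = +2.6 K, ΔS = +1.06 psu (deep − shallow).
Δρ/ρ₀ = −αΔT + βΔS = -5.98 × 10⁻⁴ + 8.374 × 10⁻⁴ = 2.394 × 10⁻⁴, so Δρ ≈ 0.2459 kg m⁻³.
N² = (g/ρ₀)·Δρ/Δz = g·(Δρ/ρ₀)/Δz = 9.8 × 2.394 × 10⁻⁴ / 69 = 3.4002 × 10⁻⁵ s⁻².
N = √(3.4002 × 10⁻⁵) = 5.8311 × 10⁻³ rad s⁻¹ → T = 2π/N = 1.0775 × 10³ s = 17.958 min ≈ 18.0 min.

18.0 min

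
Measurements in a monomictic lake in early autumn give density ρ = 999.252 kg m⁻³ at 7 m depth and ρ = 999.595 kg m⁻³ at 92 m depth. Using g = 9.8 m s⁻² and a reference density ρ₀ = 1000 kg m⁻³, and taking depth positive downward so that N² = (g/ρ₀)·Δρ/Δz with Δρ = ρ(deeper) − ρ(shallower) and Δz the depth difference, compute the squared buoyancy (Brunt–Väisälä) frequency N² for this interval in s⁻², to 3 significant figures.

3.95 × 10⁻⁵ s⁻²

Δρ = 999.595 − 999.252 = 0.343 kg m⁻³ over Δz = 92 − 7 = 85 m.
N² = (9.8/1000) × (0.343/85) = 3.9546 × 10⁻⁵ s⁻² ≈ 3.95 × 10⁻⁵ s⁻².
N² > 0, so the interval is statically stable.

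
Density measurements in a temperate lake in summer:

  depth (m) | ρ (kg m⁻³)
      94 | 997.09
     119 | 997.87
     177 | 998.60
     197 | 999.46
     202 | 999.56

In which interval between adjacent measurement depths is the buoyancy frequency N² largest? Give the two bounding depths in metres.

Compute the density gradient over each adjacent pair:
  94–119 m: Δρ/Δz = 0.78/25 = 0.031 kg m⁻⁴
  119–177 m: Δρ/Δz = 0.73/58 = 0.013 kg m⁻⁴
  177–197 m: Δρ/Δz = 0.86/20 = 0.043 kg m⁻⁴
  197–202 m: Δρ/Δz = 0.10/5 = 0.020 kg m⁻⁴
The largest gradient is in the 177–197 m interval — the pycnocline.

177–197 m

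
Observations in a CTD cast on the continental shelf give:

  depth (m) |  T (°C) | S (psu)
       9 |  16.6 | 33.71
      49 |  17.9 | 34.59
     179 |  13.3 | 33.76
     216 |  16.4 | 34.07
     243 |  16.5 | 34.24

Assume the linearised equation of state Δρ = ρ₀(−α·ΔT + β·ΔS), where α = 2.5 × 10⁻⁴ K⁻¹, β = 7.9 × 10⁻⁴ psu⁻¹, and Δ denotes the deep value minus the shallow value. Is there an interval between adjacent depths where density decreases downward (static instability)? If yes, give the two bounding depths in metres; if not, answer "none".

Evaluate Δρ/ρ₀ = −αΔT + βΔS across each adjacent pair:
  9–49 m: −αΔT+βΔS = −(2.5 × 10⁻⁴)(+1.3)+(7.9 × 10⁻⁴)(+0.88) = 3.7 × 10⁻⁴ → stable
  49–179 m: −αΔT+βΔS = −(2.5 × 10⁻⁴)(-4.6)+(7.9 × 10⁻⁴)(-0.83) = 4.9 × 10⁻⁴ → stable
  179–216 m: −αΔT+βΔS = −(2.5 × 10⁻⁴)(+3.1)+(7.9 × 10⁻⁴)(+0.31) = -5.3 × 10⁻⁴ → UNSTABLE
  216–243 m: −αΔT+βΔS = −(2.5 × 10⁻⁴)(+0.1)+(7.9 × 10⁻⁴)(+0.17) = 1.1 × 10⁻⁴ → stable
The 179–216 m interval has Δρ < 0: lighter water underlies denser water.

179–216 m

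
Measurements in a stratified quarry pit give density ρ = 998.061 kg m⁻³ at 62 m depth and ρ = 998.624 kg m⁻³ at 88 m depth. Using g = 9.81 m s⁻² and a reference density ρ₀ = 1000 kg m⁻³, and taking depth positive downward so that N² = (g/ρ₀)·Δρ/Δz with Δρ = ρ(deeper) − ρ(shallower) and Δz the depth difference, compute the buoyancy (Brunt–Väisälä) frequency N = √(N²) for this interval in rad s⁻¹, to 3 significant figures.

0.0146 rad s⁻¹

Δρ = 998.624 − 998.061 = 0.563 kg m⁻³ over Δz = 88 − 62 = 26 m.
N² = (9.81/1000) × (0.563/26) = 2.1242 × 10⁻⁴ s⁻².
N = √(2.1242 × 10⁻⁴) = 0.014575 rad s⁻¹ ≈ 0.0146 rad s⁻¹.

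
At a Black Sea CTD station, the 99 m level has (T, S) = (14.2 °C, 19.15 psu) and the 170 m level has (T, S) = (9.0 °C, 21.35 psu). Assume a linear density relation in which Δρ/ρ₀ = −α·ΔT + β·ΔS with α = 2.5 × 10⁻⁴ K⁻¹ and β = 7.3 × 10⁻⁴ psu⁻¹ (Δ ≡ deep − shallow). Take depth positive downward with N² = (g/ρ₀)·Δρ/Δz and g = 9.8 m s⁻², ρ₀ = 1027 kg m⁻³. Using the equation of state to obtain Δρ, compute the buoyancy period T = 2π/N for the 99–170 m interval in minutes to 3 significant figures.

ΔT = -5.2 K, ΔS = +2.20 psu (deep − shallow).
Δρ/ρ₀ = −αΔT + βΔS = 1.30 × 10⁻³ + 1.606 × 10⁻³ = 2.906 × 10⁻³, so Δρ ≈ 2.984 kg m⁻³.
N² = (g/ρ₀)·Δρ/Δz = g·(Δρ/ρ₀)/Δz = 9.8 × 2.906 × 10⁻³ / 71 = 4.0111 × 10⁻⁴ s⁻².
N = √(4.0111 × 10⁻⁴) = 0.020028 rad s⁻¹ → T = 2π/N = 313.72 s = 5.2287 min ≈ 5.23 min.

5.23 min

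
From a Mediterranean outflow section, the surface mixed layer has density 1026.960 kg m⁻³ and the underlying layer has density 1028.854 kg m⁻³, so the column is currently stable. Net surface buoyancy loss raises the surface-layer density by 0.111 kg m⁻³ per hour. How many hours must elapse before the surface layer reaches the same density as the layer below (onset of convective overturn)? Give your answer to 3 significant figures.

17.1 hours

Density deficit of the surface layer: 1028.854 − 1026.960 = 1.894 kg m⁻³.
Required change = 1.894 / 0.111 = 17.1 hours.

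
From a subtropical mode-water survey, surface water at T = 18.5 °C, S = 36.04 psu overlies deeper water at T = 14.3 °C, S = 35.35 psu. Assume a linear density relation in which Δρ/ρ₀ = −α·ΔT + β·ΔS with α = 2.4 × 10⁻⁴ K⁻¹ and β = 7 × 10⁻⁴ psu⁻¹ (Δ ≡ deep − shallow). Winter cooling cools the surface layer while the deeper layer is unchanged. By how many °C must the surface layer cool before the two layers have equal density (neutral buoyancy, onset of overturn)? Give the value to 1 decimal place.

2.2 °C

Neutral buoyancy requires Δρ = 0, i.e. −α(T_deep − T_surf′) + β(S_deep − S_surf) = 0.
T_surf′ = T_deep − (β/α)·ΔS = 14.3 − (7 × 10⁻⁴/2.4 × 10⁻⁴)·(-0.69) = 16.312 °C.
Cooling required: 18.5 − (16.312) = 2.188 °C.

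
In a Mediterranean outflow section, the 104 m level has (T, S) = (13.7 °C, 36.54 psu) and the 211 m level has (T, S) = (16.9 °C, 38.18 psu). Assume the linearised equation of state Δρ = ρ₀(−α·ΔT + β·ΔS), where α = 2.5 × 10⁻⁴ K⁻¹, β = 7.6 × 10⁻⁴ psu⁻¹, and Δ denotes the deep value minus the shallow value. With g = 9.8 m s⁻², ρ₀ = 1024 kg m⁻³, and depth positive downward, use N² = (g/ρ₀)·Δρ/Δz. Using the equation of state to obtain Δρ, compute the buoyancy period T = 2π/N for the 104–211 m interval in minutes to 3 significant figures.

16.4 min

ΔT = +3.2 K, ΔS = +1.64 psu (deep − shallow).
Δρ/ρ₀ = −αΔT + βΔS = -8.00 × 10⁻⁴ + 1.2464 × 10⁻³ = 4.464 × 10⁻⁴, so Δρ ≈ 0.4571 kg m⁻³.
N² = (g/ρ₀)·Δρ/Δz = g·(Δρ/ρ₀)/Δz = 9.8 × 4.464 × 10⁻⁴ / 107 = 4.0885 × 10⁻⁵ s⁻².
N = √(4.0885 × 10⁻⁵) = 6.3941 × 10⁻³ rad s⁻¹ → T = 2π/N = 982.65 s = 16.378 min ≈ 16.4 min.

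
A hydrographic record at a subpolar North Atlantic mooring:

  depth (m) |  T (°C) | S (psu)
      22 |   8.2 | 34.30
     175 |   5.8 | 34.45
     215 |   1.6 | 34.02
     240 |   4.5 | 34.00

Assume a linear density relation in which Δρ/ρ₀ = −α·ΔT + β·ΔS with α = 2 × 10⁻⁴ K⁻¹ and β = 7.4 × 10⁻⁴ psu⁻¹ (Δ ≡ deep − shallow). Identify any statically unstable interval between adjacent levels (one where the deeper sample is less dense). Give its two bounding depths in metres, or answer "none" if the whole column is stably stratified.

215–240 m

Evaluate Δρ/ρ₀ = −αΔT + βΔS across each adjacent pair:
  22–175 m: −αΔT+βΔS = −(2 × 10⁻⁴)(-2.4)+(7.4 × 10⁻⁴)(+0.15) = 5.9 × 10⁻⁴ → stable
  175–215 m: −αΔT+βΔS = −(2 × 10⁻⁴)(-4.2)+(7.4 × 10⁻⁴)(-0.43) = 5.2 × 10⁻⁴ → stable
  215–240 m: −αΔT+βΔS = −(2 × 10⁻⁴)(+2.9)+(7.4 × 10⁻⁴)(-0.02) = -5.9 × 10⁻⁴ → UNSTABLE
The 215–240 m interval has Δρ < 0: lighter water underlies denser water.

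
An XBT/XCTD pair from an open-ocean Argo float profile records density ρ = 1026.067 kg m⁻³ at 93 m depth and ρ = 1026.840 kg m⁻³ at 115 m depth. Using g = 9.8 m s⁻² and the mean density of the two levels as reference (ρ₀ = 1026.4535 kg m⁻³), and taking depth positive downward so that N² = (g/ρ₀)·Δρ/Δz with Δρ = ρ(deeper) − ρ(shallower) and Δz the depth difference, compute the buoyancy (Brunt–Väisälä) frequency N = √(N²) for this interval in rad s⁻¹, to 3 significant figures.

Δρ = 1026.840 − 1026.067 = 0.773 kg m⁻³ over Δz = 115 − 93 = 22 m.
N² = (9.8/1026.4535) × (0.773/22) = 3.3546 × 10⁻⁴ s⁻².
N = √(3.3546 × 10⁻⁴) = 0.018316 rad s⁻¹ ≈ 0.0183 rad s⁻¹.

0.0183 rad s⁻¹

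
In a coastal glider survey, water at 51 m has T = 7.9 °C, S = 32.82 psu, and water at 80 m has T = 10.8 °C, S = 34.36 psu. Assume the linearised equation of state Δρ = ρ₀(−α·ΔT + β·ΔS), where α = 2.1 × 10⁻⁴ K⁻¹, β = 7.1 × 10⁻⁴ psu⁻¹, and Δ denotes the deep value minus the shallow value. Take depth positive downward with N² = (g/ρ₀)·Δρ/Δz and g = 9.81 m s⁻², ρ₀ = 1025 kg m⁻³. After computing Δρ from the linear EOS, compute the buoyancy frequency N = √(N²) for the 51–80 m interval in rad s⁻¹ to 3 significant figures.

0.0128 rad s⁻¹

ΔT = +2.9 K, ΔS = +1.54 psu (deep − shallow).
Δρ/ρ₀ = −αΔT + βΔS = -6.09 × 10⁻⁴ + 1.0934 × 10⁻³ = 4.844 × 10⁻⁴, so Δρ ≈ 0.4965 kg m⁻³.
N² = (g/ρ₀)·Δρ/Δz = g·(Δρ/ρ₀)/Δz = 9.81 × 4.844 × 10⁻⁴ / 29 = 1.6386 × 10⁻⁴ s⁻².
N = √(1.6386 × 10⁻⁴) = 0.012801 rad s⁻¹ ≈ 0.0128 rad s⁻¹.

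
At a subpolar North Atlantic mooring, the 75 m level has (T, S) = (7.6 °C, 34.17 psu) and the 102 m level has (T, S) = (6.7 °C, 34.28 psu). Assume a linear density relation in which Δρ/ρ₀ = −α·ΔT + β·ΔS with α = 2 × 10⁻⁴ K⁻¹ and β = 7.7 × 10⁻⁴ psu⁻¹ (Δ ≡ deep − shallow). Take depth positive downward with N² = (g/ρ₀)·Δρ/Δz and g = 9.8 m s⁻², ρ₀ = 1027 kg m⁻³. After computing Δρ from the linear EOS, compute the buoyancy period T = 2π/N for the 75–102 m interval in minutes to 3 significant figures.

10.7 min

ΔT = -0.9 K, ΔS = +0.11 psu (deep − shallow).
Δρ/ρ₀ = −αΔT + βΔS = 1.80 × 10⁻⁴ + 8.47 × 10⁻⁵ = 2.647 × 10⁻⁴, so Δρ ≈ 0.2718 kg m⁻³.
N² = (g/ρ₀)·Δρ/Δz = g·(Δρ/ρ₀)/Δz = 9.8 × 2.647 × 10⁻⁴ / 27 = 9.6076 × 10⁻⁵ s⁻².
N = √(9.6076 × 10⁻⁵) = 9.8018 × 10⁻³ rad s⁻¹ → T = 2π/N = 641.02 s = 10.684 min ≈ 10.7 min.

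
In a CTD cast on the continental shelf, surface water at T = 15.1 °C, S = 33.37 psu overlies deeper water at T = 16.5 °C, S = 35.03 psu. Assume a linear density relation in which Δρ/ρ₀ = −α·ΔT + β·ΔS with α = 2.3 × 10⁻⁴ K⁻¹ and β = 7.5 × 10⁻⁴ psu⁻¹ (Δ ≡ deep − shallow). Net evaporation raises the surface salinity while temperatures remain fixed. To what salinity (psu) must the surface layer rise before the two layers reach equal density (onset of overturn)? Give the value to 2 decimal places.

Neutral buoyancy requires −α(T_deep − T_surf) + β(S_deep − S_surf′) = 0.
S_surf′ = S_deep − (α/β)·ΔT = 35.03 − (2.3 × 10⁻⁴/7.5 × 10⁻⁴)·(+1.4) = 34.6007 psu.
Increase required: 34.6007 − 33.37 = 1.2307 psu.

34.60 psu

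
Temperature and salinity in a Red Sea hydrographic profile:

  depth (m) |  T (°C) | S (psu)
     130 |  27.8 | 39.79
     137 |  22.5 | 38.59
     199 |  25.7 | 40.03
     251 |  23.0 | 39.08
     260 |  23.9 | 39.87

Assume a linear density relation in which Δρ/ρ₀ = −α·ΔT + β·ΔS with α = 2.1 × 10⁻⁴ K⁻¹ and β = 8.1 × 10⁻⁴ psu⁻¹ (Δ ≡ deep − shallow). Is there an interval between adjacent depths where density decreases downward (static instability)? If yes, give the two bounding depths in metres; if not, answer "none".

Evaluate Δρ/ρ₀ = −αΔT + βΔS across each adjacent pair:
  130–137 m: −αΔT+βΔS = −(2.1 × 10⁻⁴)(-5.3)+(8.1 × 10⁻⁴)(-1.20) = 1.4 × 10⁻⁴ → stable
  137–199 m: −αΔT+βΔS = −(2.1 × 10⁻⁴)(+3.2)+(8.1 × 10⁻⁴)(+1.44) = 4.9 × 10⁻⁴ → stable
  199–251 m: −αΔT+βΔS = −(2.1 × 10⁻⁴)(-2.7)+(8.1 × 10⁻⁴)(-0.95) = -2.0 × 10⁻⁴ → UNSTABLE
  251–260 m: −αΔT+βΔS = −(2.1 × 10⁻⁴)(+0.9)+(8.1 × 10⁻⁴)(+0.79) = 4.5 × 10⁻⁴ → stable
The 199–251 m interval has Δρ < 0: lighter water underlies denser water.

199–251 m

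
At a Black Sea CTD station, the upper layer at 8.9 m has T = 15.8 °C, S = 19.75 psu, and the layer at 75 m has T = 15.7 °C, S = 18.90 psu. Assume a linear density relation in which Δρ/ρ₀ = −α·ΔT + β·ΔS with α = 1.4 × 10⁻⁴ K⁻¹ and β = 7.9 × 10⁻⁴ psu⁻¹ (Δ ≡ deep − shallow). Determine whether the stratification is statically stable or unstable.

ΔT = 15.7 − 15.8 = -0.1 K and ΔS = 18.90 − 19.75 = -0.85 psu (deep − shallow).
−αΔT = 1.40 × 10⁻⁵; βΔS = -6.715 × 10⁻⁴; sum Δρ/ρ₀ = -6.575 × 10⁻⁴.
Δρ/ρ₀ < 0, so Δρ < 0: deeper water is lighter → statically unstable; the column would overturn.

unstable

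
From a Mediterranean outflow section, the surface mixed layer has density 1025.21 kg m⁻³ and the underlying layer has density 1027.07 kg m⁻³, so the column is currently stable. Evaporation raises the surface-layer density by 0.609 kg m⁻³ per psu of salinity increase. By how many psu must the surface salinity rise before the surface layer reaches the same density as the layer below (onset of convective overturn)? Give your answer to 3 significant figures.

Density deficit of the surface layer: 1027.07 − 1025.21 = 1.86 kg m⁻³.
Required change = 1.86 / 0.609 = 3.05 psu.

3.05 psu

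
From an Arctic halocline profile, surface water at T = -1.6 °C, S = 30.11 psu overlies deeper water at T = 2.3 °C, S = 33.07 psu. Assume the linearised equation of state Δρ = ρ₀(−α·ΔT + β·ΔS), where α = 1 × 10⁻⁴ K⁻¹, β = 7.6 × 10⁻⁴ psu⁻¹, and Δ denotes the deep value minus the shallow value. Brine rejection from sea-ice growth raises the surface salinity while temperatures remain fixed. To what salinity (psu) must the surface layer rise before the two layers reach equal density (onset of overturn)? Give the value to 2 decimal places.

32.56 psu

Neutral buoyancy requires −α(T_deep − T_surf) + β(S_deep − S_surf′) = 0.
S_surf′ = S_deep − (α/β)·ΔT = 33.07 − (1 × 10⁻⁴/7.6 × 10⁻⁴)·(+3.9) = 32.5568 psu.
Increase required: 32.5568 − 30.11 = 2.4468 psu.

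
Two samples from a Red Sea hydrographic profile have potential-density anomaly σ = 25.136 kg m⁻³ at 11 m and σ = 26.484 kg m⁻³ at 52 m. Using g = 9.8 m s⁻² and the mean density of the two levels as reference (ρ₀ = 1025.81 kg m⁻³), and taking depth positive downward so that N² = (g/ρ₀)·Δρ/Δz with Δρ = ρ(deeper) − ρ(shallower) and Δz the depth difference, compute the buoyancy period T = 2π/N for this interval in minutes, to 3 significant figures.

Δρ = 1026.484 − 1025.136 = 1.348 kg m⁻³ over Δz = 52 − 11 = 41 m.
N² = (9.8/1025.81) × (1.348/41) = 3.1410 × 10⁻⁴ s⁻².
N = √(3.1410 × 10⁻⁴) = 0.017723 rad s⁻¹, so T = 2π/N = 354.52 s = 5.9087 min ≈ 5.91 min.

5.91 min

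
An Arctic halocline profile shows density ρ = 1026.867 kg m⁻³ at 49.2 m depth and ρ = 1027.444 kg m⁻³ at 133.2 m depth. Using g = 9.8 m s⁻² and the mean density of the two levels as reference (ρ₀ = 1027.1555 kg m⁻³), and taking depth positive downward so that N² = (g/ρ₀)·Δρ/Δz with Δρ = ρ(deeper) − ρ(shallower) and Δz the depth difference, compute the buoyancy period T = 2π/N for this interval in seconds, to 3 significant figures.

Δρ = 1027.444 − 1026.867 = 0.577 kg m⁻³ over Δz = 133.2 − 49.2 = 84 m.
N² = (9.8/1027.1555) × (0.577/84) = 6.5537 × 10⁻⁵ s⁻².
N = √(6.5537 × 10⁻⁵) = 8.0955 × 10⁻³ rad s⁻¹, so T = 2π/N = 776.13 s ≈ 776 s.

776 s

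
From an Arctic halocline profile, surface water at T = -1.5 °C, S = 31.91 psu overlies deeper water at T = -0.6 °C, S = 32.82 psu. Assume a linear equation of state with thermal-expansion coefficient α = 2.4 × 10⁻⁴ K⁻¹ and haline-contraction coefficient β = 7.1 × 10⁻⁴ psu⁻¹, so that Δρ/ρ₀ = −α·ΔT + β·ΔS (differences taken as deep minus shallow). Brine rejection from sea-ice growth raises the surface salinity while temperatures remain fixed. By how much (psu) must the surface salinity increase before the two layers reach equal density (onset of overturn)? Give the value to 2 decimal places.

Neutral buoyancy requires −α(T_deep − T_surf) + β(S_deep − S_surf′) = 0.
S_surf′ = S_deep − (α/β)·ΔT = 32.82 − (2.4 × 10⁻⁴/7.1 × 10⁻⁴)·(+0.9) = 32.5158 psu.
Increase required: 32.5158 − 31.91 = 0.6058 psu.

0.61 psu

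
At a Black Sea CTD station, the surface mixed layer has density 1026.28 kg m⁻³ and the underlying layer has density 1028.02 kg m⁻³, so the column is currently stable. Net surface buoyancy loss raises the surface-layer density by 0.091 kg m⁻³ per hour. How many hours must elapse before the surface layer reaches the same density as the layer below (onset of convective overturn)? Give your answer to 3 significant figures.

Density deficit of the surface layer: 1028.02 − 1026.28 = 1.74 kg m⁻³.
Required change = 1.74 / 0.091 = 19.1 hours.

19.1 hours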